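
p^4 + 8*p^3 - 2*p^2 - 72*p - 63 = (p - 3)*(p + 1)*(p + 3)*(p + 7)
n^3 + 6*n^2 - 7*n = n*(n - 1)*(n + 7)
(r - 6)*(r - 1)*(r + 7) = r^3 - 43*r + 42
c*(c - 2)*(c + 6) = c^3 + 4*c^2 - 12*c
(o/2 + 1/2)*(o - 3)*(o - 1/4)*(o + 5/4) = o^4/2 - o^3/2 - 85*o^2/32 - 19*o/16 + 15/32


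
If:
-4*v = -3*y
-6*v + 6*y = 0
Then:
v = 0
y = 0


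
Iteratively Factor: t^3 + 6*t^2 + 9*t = (t)*(t^2 + 6*t + 9) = t*(t + 3)*(t + 3)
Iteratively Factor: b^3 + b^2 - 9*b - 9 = (b - 3)*(b^2 + 4*b + 3) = (b - 3)*(b + 3)*(b + 1)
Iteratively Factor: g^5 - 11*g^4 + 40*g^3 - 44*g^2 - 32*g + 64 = (g - 4)*(g^4 - 7*g^3 + 12*g^2 + 4*g - 16) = (g - 4)*(g - 2)*(g^3 - 5*g^2 + 2*g + 8) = (g - 4)*(g - 2)*(g + 1)*(g^2 - 6*g + 8) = (g - 4)*(g - 2)^2*(g + 1)*(g - 4)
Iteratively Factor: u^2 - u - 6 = (u - 3)*(u + 2)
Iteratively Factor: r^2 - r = (r)*(r - 1)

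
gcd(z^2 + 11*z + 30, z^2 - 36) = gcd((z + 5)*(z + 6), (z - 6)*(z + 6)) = z + 6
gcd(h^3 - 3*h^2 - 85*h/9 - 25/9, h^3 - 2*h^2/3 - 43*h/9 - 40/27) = h^2 + 2*h + 5/9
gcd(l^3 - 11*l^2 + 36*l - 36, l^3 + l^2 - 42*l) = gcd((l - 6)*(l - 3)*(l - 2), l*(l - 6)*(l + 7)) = l - 6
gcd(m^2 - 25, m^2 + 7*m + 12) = 1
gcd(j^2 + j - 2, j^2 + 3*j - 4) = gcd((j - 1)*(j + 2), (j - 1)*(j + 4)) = j - 1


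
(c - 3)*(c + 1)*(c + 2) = c^3 - 7*c - 6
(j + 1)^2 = j^2 + 2*j + 1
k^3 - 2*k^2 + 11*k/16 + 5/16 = (k - 5/4)*(k - 1)*(k + 1/4)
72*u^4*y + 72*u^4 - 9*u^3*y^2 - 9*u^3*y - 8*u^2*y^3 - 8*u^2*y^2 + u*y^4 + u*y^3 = (-8*u + y)*(-3*u + y)*(3*u + y)*(u*y + u)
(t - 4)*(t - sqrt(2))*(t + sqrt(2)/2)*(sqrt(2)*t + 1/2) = sqrt(2)*t^4 - 4*sqrt(2)*t^3 - t^3/2 - 5*sqrt(2)*t^2/4 + 2*t^2 - t/2 + 5*sqrt(2)*t + 2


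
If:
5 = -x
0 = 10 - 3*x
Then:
No Solution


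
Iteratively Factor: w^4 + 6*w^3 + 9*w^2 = (w + 3)*(w^3 + 3*w^2) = w*(w + 3)*(w^2 + 3*w) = w*(w + 3)^2*(w)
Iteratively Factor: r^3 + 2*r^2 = (r)*(r^2 + 2*r) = r^2*(r + 2)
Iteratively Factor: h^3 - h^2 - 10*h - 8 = (h + 2)*(h^2 - 3*h - 4) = (h + 1)*(h + 2)*(h - 4)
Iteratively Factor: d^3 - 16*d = (d + 4)*(d^2 - 4*d) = (d - 4)*(d + 4)*(d)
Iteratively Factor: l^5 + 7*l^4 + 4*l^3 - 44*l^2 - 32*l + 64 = (l - 1)*(l^4 + 8*l^3 + 12*l^2 - 32*l - 64) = (l - 1)*(l + 4)*(l^3 + 4*l^2 - 4*l - 16) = (l - 2)*(l - 1)*(l + 4)*(l^2 + 6*l + 8) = (l - 2)*(l - 1)*(l + 2)*(l + 4)*(l + 4)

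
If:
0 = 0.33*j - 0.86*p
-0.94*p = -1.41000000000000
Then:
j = 3.91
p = 1.50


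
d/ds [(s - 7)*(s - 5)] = 2*s - 12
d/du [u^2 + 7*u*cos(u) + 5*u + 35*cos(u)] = -7*u*sin(u) + 2*u - 35*sin(u) + 7*cos(u) + 5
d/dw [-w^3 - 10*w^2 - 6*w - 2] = -3*w^2 - 20*w - 6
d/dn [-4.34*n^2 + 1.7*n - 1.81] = 1.7 - 8.68*n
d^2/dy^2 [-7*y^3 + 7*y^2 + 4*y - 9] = 14 - 42*y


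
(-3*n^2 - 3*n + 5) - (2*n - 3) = -3*n^2 - 5*n + 8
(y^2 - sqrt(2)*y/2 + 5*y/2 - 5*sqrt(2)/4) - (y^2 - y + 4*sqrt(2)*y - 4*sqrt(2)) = -9*sqrt(2)*y/2 + 7*y/2 + 11*sqrt(2)/4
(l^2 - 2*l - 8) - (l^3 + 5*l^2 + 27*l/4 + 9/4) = -l^3 - 4*l^2 - 35*l/4 - 41/4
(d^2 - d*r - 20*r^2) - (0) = d^2 - d*r - 20*r^2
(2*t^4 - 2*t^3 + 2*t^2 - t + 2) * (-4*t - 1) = -8*t^5 + 6*t^4 - 6*t^3 + 2*t^2 - 7*t - 2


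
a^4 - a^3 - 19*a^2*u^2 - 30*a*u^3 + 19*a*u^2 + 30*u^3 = (a - 1)*(a - 5*u)*(a + 2*u)*(a + 3*u)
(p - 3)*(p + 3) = p^2 - 9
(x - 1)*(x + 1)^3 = x^4 + 2*x^3 - 2*x - 1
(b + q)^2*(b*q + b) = b^3*q + b^3 + 2*b^2*q^2 + 2*b^2*q + b*q^3 + b*q^2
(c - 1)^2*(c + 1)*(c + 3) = c^4 + 2*c^3 - 4*c^2 - 2*c + 3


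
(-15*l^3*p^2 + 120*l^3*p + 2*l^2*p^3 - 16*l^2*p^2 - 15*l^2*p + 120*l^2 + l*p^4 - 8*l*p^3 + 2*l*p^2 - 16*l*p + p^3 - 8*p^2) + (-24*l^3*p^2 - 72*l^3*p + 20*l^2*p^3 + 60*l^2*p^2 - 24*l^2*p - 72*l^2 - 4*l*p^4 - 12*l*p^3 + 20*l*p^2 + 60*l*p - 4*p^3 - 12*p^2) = -39*l^3*p^2 + 48*l^3*p + 22*l^2*p^3 + 44*l^2*p^2 - 39*l^2*p + 48*l^2 - 3*l*p^4 - 20*l*p^3 + 22*l*p^2 + 44*l*p - 3*p^3 - 20*p^2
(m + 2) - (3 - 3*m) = 4*m - 1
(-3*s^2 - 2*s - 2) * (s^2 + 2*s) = -3*s^4 - 8*s^3 - 6*s^2 - 4*s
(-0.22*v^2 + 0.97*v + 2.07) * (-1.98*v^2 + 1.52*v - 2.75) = 0.4356*v^4 - 2.255*v^3 - 2.0192*v^2 + 0.4789*v - 5.6925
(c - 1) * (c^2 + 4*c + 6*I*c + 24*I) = c^3 + 3*c^2 + 6*I*c^2 - 4*c + 18*I*c - 24*I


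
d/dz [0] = 0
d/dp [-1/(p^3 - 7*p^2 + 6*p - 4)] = (3*p^2 - 14*p + 6)/(p^3 - 7*p^2 + 6*p - 4)^2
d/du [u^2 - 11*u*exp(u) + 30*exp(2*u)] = -11*u*exp(u) + 2*u + 60*exp(2*u) - 11*exp(u)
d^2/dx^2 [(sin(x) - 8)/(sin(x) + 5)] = 13*(sin(x)^2 - 5*sin(x) - 2)/(sin(x) + 5)^3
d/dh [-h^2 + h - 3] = 1 - 2*h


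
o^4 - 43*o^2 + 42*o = o*(o - 6)*(o - 1)*(o + 7)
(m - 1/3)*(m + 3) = m^2 + 8*m/3 - 1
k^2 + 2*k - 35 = (k - 5)*(k + 7)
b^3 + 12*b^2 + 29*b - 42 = (b - 1)*(b + 6)*(b + 7)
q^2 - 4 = (q - 2)*(q + 2)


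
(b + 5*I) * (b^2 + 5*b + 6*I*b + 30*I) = b^3 + 5*b^2 + 11*I*b^2 - 30*b + 55*I*b - 150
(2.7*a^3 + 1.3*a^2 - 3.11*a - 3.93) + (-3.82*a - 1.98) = 2.7*a^3 + 1.3*a^2 - 6.93*a - 5.91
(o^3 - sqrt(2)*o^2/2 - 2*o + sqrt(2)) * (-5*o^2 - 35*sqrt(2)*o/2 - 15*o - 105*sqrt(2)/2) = -5*o^5 - 15*sqrt(2)*o^4 - 15*o^4 - 45*sqrt(2)*o^3 + 55*o^3/2 + 30*sqrt(2)*o^2 + 165*o^2/2 - 35*o + 90*sqrt(2)*o - 105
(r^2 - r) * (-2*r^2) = -2*r^4 + 2*r^3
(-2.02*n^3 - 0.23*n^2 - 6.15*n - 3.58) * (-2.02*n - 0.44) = 4.0804*n^4 + 1.3534*n^3 + 12.5242*n^2 + 9.9376*n + 1.5752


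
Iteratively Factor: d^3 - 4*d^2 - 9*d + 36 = (d - 3)*(d^2 - d - 12) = (d - 3)*(d + 3)*(d - 4)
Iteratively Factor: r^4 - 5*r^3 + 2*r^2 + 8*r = (r + 1)*(r^3 - 6*r^2 + 8*r) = (r - 2)*(r + 1)*(r^2 - 4*r) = (r - 4)*(r - 2)*(r + 1)*(r)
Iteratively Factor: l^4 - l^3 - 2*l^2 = (l - 2)*(l^3 + l^2) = l*(l - 2)*(l^2 + l) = l^2*(l - 2)*(l + 1)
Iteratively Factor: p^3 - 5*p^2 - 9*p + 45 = (p - 5)*(p^2 - 9) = (p - 5)*(p + 3)*(p - 3)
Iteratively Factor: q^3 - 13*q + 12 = (q - 1)*(q^2 + q - 12) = (q - 1)*(q + 4)*(q - 3)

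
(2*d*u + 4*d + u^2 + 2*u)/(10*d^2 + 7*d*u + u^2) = (u + 2)/(5*d + u)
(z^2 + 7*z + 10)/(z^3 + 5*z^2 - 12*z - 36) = (z + 5)/(z^2 + 3*z - 18)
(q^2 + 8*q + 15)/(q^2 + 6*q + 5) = (q + 3)/(q + 1)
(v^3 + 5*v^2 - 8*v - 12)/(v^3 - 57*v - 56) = (v^2 + 4*v - 12)/(v^2 - v - 56)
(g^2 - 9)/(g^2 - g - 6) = (g + 3)/(g + 2)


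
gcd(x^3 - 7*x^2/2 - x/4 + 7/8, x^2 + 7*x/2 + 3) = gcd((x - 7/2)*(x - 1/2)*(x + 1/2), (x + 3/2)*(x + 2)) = 1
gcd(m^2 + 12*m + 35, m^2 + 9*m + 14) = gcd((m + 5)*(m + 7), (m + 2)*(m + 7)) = m + 7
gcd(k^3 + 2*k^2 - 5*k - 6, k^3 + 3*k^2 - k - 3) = k^2 + 4*k + 3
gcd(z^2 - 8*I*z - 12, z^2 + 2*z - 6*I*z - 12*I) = z - 6*I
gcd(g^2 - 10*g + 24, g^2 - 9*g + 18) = g - 6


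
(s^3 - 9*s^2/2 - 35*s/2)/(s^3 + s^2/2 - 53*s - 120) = s*(s - 7)/(s^2 - 2*s - 48)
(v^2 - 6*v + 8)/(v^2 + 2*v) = (v^2 - 6*v + 8)/(v*(v + 2))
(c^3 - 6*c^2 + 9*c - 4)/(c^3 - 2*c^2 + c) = (c - 4)/c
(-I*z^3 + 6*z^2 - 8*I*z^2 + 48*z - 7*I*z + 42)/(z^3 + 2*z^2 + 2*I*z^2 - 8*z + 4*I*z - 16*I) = (-I*z^3 + z^2*(6 - 8*I) + z*(48 - 7*I) + 42)/(z^3 + 2*z^2*(1 + I) + 4*z*(-2 + I) - 16*I)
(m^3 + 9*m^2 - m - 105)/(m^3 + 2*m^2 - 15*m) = (m + 7)/m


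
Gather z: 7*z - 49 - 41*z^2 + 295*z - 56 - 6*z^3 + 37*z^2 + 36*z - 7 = -6*z^3 - 4*z^2 + 338*z - 112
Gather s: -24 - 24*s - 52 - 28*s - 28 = -52*s - 104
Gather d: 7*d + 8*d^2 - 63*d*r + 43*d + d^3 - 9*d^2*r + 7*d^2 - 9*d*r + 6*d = d^3 + d^2*(15 - 9*r) + d*(56 - 72*r)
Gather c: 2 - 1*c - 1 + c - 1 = 0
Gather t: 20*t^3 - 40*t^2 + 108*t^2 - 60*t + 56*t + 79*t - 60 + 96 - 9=20*t^3 + 68*t^2 + 75*t + 27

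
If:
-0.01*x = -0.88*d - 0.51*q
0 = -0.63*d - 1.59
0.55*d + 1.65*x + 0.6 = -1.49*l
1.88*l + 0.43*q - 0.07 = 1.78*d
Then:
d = -2.52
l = -3.36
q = 4.42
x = 3.52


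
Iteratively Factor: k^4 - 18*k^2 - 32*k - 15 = (k + 1)*(k^3 - k^2 - 17*k - 15) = (k - 5)*(k + 1)*(k^2 + 4*k + 3) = (k - 5)*(k + 1)*(k + 3)*(k + 1)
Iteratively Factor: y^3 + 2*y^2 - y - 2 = (y + 1)*(y^2 + y - 2) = (y + 1)*(y + 2)*(y - 1)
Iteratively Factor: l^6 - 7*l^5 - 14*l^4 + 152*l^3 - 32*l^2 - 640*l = (l + 4)*(l^5 - 11*l^4 + 30*l^3 + 32*l^2 - 160*l) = (l - 4)*(l + 4)*(l^4 - 7*l^3 + 2*l^2 + 40*l) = (l - 4)^2*(l + 4)*(l^3 - 3*l^2 - 10*l) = l*(l - 4)^2*(l + 4)*(l^2 - 3*l - 10) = l*(l - 4)^2*(l + 2)*(l + 4)*(l - 5)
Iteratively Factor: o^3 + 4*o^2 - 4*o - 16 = (o + 2)*(o^2 + 2*o - 8) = (o + 2)*(o + 4)*(o - 2)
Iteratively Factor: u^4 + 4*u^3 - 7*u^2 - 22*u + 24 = (u + 3)*(u^3 + u^2 - 10*u + 8) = (u - 2)*(u + 3)*(u^2 + 3*u - 4) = (u - 2)*(u - 1)*(u + 3)*(u + 4)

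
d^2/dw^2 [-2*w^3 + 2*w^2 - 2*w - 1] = 4 - 12*w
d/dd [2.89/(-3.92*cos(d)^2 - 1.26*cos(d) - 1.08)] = -(22.6576*cos(d) + 3.6414)*sin(d)/(3.92*cos(d)^2 + 1.26*cos(d) + 1.08)^2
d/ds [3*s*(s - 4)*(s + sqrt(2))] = 9*s^2 - 24*s + 6*sqrt(2)*s - 12*sqrt(2)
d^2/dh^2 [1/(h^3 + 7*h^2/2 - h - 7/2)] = 4*(-(6*h + 7)*(2*h^3 + 7*h^2 - 2*h - 7) + 4*(3*h^2 + 7*h - 1)^2)/(2*h^3 + 7*h^2 - 2*h - 7)^3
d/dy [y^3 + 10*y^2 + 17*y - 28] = 3*y^2 + 20*y + 17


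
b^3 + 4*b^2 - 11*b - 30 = (b - 3)*(b + 2)*(b + 5)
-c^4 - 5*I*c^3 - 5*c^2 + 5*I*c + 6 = (c - I)*(c + 6*I)*(-I*c - I)*(-I*c + I)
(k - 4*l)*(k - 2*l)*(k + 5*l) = k^3 - k^2*l - 22*k*l^2 + 40*l^3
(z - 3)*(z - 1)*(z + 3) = z^3 - z^2 - 9*z + 9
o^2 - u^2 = (o - u)*(o + u)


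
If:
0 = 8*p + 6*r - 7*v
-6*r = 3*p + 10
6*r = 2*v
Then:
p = -50/31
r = -80/93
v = -80/31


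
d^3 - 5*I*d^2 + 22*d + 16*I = (d - 8*I)*(d + I)*(d + 2*I)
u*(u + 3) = u^2 + 3*u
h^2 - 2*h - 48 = (h - 8)*(h + 6)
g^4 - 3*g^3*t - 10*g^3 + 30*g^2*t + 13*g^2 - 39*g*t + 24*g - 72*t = (g - 8)*(g - 3)*(g + 1)*(g - 3*t)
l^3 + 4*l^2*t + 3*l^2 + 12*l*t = l*(l + 3)*(l + 4*t)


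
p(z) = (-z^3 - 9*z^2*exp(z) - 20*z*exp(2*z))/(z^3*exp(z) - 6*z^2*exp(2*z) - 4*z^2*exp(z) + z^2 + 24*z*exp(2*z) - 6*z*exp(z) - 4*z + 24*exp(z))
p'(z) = (-z^3 - 9*z^2*exp(z) - 20*z*exp(2*z))*(-z^3*exp(z) + 12*z^2*exp(2*z) + z^2*exp(z) - 36*z*exp(2*z) + 14*z*exp(z) - 2*z - 24*exp(2*z) - 18*exp(z) + 4)/(z^3*exp(z) - 6*z^2*exp(2*z) - 4*z^2*exp(z) + z^2 + 24*z*exp(2*z) - 6*z*exp(z) - 4*z + 24*exp(z))^2 + (-9*z^2*exp(z) - 3*z^2 - 40*z*exp(2*z) - 18*z*exp(z) - 20*exp(2*z))/(z^3*exp(z) - 6*z^2*exp(2*z) - 4*z^2*exp(z) + z^2 + 24*z*exp(2*z) - 6*z*exp(z) - 4*z + 24*exp(z)) = (z*(z^2 + 9*z*exp(z) + 20*exp(2*z))*(z^3*exp(z) - 12*z^2*exp(2*z) - z^2*exp(z) + 36*z*exp(2*z) - 14*z*exp(z) + 2*z + 24*exp(2*z) + 18*exp(z) - 4) - (9*z^2*exp(z) + 3*z^2 + 40*z*exp(2*z) + 18*z*exp(z) + 20*exp(2*z))*(z^3*exp(z) - 6*z^2*exp(2*z) - 4*z^2*exp(z) + z^2 + 24*z*exp(2*z) - 6*z*exp(z) - 4*z + 24*exp(z)))/(z^3*exp(z) - 6*z^2*exp(2*z) - 4*z^2*exp(z) + z^2 + 24*z*exp(2*z) - 6*z*exp(z) - 4*z + 24*exp(z))^2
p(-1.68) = 0.11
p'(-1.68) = -0.51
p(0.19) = -0.18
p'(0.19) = -1.04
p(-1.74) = 0.14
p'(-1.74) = -0.57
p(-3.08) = 1.25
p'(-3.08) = -0.87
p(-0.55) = 0.18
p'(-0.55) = 0.17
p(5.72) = 1.96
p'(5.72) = -1.16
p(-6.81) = 4.31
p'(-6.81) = -0.85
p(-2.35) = 0.60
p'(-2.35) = -0.87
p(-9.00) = 6.24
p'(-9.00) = -0.90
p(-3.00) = 1.18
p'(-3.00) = -0.87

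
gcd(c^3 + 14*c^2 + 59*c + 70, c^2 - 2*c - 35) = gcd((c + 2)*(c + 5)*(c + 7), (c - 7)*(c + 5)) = c + 5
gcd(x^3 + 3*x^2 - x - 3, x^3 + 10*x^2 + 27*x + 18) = x^2 + 4*x + 3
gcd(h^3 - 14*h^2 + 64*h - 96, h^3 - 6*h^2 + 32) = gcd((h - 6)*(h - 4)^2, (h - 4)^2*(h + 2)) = h^2 - 8*h + 16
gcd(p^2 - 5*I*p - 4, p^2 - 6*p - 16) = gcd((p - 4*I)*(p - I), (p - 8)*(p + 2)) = 1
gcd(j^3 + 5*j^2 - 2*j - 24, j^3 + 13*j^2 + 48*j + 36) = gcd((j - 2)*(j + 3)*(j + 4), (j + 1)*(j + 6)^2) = 1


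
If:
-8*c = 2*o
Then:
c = -o/4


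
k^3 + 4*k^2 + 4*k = k*(k + 2)^2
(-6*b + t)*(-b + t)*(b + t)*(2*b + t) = 12*b^4 + 4*b^3*t - 13*b^2*t^2 - 4*b*t^3 + t^4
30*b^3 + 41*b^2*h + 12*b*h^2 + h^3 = (b + h)*(5*b + h)*(6*b + h)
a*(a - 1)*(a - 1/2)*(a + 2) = a^4 + a^3/2 - 5*a^2/2 + a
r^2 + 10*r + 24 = (r + 4)*(r + 6)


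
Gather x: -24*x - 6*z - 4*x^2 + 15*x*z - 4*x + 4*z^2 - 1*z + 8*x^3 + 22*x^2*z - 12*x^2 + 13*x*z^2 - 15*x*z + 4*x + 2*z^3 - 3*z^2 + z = 8*x^3 + x^2*(22*z - 16) + x*(13*z^2 - 24) + 2*z^3 + z^2 - 6*z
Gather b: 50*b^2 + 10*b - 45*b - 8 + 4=50*b^2 - 35*b - 4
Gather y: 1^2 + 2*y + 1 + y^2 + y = y^2 + 3*y + 2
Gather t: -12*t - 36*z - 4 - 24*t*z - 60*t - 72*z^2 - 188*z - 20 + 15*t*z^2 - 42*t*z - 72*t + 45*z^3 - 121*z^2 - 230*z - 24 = t*(15*z^2 - 66*z - 144) + 45*z^3 - 193*z^2 - 454*z - 48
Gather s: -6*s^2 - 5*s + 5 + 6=-6*s^2 - 5*s + 11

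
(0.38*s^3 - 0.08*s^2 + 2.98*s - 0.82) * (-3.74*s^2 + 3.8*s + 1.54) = -1.4212*s^5 + 1.7432*s^4 - 10.864*s^3 + 14.2676*s^2 + 1.4732*s - 1.2628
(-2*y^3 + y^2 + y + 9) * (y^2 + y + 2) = -2*y^5 - y^4 - 2*y^3 + 12*y^2 + 11*y + 18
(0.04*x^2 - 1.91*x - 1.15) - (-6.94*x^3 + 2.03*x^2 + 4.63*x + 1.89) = 6.94*x^3 - 1.99*x^2 - 6.54*x - 3.04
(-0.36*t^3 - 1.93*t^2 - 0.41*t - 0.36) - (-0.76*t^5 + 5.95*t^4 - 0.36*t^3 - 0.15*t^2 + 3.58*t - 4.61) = 0.76*t^5 - 5.95*t^4 - 1.78*t^2 - 3.99*t + 4.25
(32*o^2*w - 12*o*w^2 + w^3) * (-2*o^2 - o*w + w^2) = -64*o^4*w - 8*o^3*w^2 + 42*o^2*w^3 - 13*o*w^4 + w^5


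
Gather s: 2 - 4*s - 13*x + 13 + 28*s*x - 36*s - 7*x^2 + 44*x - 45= s*(28*x - 40) - 7*x^2 + 31*x - 30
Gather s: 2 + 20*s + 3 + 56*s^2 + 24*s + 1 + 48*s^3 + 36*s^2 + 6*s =48*s^3 + 92*s^2 + 50*s + 6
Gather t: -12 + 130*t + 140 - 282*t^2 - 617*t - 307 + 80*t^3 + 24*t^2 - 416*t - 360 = 80*t^3 - 258*t^2 - 903*t - 539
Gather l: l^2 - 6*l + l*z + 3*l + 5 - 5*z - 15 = l^2 + l*(z - 3) - 5*z - 10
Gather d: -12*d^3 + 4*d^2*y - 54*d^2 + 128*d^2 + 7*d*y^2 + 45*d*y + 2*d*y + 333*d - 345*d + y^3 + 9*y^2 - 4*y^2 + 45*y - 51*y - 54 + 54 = -12*d^3 + d^2*(4*y + 74) + d*(7*y^2 + 47*y - 12) + y^3 + 5*y^2 - 6*y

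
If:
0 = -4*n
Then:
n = 0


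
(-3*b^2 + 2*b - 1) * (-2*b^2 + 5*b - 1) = 6*b^4 - 19*b^3 + 15*b^2 - 7*b + 1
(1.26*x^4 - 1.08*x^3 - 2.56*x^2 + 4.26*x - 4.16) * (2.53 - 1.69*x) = -2.1294*x^5 + 5.013*x^4 + 1.594*x^3 - 13.6762*x^2 + 17.8082*x - 10.5248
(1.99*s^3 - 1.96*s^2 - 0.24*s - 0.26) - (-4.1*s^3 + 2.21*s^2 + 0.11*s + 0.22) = 6.09*s^3 - 4.17*s^2 - 0.35*s - 0.48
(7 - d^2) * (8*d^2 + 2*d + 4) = -8*d^4 - 2*d^3 + 52*d^2 + 14*d + 28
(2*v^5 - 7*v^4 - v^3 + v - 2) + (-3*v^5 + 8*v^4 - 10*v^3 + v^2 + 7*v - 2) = -v^5 + v^4 - 11*v^3 + v^2 + 8*v - 4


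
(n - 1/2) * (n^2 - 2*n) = n^3 - 5*n^2/2 + n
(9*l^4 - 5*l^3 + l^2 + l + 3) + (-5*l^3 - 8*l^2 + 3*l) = 9*l^4 - 10*l^3 - 7*l^2 + 4*l + 3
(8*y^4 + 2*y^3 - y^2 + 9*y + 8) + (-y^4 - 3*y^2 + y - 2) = 7*y^4 + 2*y^3 - 4*y^2 + 10*y + 6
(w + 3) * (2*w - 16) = 2*w^2 - 10*w - 48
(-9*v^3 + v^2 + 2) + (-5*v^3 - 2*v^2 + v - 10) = -14*v^3 - v^2 + v - 8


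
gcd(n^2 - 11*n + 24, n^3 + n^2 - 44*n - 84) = 1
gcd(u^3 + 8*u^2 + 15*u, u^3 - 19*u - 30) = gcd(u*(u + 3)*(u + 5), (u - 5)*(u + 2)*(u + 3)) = u + 3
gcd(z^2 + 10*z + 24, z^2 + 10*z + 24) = z^2 + 10*z + 24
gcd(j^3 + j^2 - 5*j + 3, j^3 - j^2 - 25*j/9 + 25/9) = j - 1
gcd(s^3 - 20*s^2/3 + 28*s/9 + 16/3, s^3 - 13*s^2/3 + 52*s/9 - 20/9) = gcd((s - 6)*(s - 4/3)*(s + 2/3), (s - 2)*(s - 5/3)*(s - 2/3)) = 1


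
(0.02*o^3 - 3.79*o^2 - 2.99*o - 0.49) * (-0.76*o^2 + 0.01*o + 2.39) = -0.0152*o^5 + 2.8806*o^4 + 2.2823*o^3 - 8.7156*o^2 - 7.151*o - 1.1711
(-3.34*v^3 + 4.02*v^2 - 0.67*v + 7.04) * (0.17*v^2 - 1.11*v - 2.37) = -0.5678*v^5 + 4.3908*v^4 + 3.3397*v^3 - 7.5869*v^2 - 6.2265*v - 16.6848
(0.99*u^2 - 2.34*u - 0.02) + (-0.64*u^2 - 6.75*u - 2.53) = 0.35*u^2 - 9.09*u - 2.55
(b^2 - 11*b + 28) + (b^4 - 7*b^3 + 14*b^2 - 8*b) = b^4 - 7*b^3 + 15*b^2 - 19*b + 28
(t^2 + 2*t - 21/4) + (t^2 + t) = 2*t^2 + 3*t - 21/4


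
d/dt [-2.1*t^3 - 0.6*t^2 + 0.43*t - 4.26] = -6.3*t^2 - 1.2*t + 0.43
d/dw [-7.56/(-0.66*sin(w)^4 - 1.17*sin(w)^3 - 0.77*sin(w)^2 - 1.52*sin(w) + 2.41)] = (-26.6112*sin(w) + 4.9896*sin(3*w) + 13.2678*cos(2*w) - 24.759)*cos(w)/(0.66*sin(w)^4 + 1.17*sin(w)^3 + 0.77*sin(w)^2 + 1.52*sin(w) - 2.41)^2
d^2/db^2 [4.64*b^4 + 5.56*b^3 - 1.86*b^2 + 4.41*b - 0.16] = 55.68*b^2 + 33.36*b - 3.72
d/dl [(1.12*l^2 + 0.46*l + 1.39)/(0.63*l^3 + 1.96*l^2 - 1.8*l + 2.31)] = (-0.7056*l^4 - 0.5796*l^3 - 5.5447*l^2 - 0.274399999999999*l + 3.5646)/(0.3969*l^6 + 2.4696*l^5 + 1.5736*l^4 - 4.1454*l^3 + 12.2952*l^2 - 8.316*l + 5.3361)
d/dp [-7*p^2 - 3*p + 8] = -14*p - 3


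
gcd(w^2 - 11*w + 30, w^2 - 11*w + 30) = w^2 - 11*w + 30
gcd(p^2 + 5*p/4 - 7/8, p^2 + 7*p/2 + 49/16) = p + 7/4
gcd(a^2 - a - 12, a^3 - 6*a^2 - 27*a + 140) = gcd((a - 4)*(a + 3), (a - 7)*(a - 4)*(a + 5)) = a - 4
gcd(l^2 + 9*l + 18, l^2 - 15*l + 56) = 1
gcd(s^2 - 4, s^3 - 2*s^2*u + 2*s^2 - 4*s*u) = s + 2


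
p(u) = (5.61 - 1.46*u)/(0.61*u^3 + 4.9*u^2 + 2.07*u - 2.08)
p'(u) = (5.61 - 1.46*u)*(-1.83*u^2 - 9.8*u - 2.07)/(0.61*u^3 + 4.9*u^2 + 2.07*u - 2.08)^2 - 1.46/(0.61*u^3 + 4.9*u^2 + 2.07*u - 2.08) = (1.7812*u^3 - 3.1123*u^2 - 54.978*u - 8.5759)/(0.3721*u^6 + 5.978*u^5 + 26.5354*u^4 + 17.7484*u^3 - 16.0991*u^2 - 8.6112*u + 4.3264)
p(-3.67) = 0.42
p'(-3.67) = 0.09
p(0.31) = -5.43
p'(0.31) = -28.71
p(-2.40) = 0.72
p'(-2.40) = 0.50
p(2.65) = 0.04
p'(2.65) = -0.06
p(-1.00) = 50.50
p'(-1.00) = 2117.79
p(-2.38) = 0.73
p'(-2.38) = 0.51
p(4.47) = -0.01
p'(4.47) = -0.01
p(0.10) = -3.00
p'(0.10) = -4.24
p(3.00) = 0.02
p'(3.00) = -0.04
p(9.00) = -0.01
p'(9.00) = 0.00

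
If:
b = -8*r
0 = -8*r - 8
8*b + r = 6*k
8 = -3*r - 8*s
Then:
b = 8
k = 21/2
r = -1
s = -5/8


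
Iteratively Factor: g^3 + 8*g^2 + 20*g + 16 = (g + 4)*(g^2 + 4*g + 4) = (g + 2)*(g + 4)*(g + 2)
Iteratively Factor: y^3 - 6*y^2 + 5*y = (y)*(y^2 - 6*y + 5) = y*(y - 5)*(y - 1)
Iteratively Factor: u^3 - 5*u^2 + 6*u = (u - 3)*(u^2 - 2*u) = (u - 3)*(u - 2)*(u)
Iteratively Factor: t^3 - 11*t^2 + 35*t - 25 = (t - 5)*(t^2 - 6*t + 5) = (t - 5)*(t - 1)*(t - 5)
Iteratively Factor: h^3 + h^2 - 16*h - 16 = (h - 4)*(h^2 + 5*h + 4) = (h - 4)*(h + 4)*(h + 1)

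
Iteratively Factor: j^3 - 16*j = (j)*(j^2 - 16) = j*(j - 4)*(j + 4)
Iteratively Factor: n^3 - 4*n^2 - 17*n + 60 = (n - 3)*(n^2 - n - 20) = (n - 3)*(n + 4)*(n - 5)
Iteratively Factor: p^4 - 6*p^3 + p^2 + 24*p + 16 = (p + 1)*(p^3 - 7*p^2 + 8*p + 16) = (p - 4)*(p + 1)*(p^2 - 3*p - 4) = (p - 4)^2*(p + 1)*(p + 1)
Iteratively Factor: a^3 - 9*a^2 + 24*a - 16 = (a - 4)*(a^2 - 5*a + 4) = (a - 4)^2*(a - 1)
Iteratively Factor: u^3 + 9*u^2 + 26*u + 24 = (u + 3)*(u^2 + 6*u + 8) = (u + 2)*(u + 3)*(u + 4)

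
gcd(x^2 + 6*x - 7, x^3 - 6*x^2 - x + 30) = 1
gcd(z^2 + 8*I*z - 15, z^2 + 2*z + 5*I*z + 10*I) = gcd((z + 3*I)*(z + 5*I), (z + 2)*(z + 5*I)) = z + 5*I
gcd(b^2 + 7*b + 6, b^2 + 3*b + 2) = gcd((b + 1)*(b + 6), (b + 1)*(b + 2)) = b + 1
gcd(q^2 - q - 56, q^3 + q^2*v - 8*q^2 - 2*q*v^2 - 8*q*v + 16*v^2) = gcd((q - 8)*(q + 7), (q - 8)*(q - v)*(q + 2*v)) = q - 8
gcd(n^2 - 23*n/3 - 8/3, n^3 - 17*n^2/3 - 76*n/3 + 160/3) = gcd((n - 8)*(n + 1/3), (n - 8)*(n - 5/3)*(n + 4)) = n - 8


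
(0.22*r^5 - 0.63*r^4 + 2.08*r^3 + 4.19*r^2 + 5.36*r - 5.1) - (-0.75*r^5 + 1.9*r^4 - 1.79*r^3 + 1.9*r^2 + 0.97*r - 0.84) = 0.97*r^5 - 2.53*r^4 + 3.87*r^3 + 2.29*r^2 + 4.39*r - 4.26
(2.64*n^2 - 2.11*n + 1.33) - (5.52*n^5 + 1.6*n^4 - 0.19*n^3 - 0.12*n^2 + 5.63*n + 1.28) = -5.52*n^5 - 1.6*n^4 + 0.19*n^3 + 2.76*n^2 - 7.74*n + 0.05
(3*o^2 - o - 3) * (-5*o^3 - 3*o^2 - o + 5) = -15*o^5 - 4*o^4 + 15*o^3 + 25*o^2 - 2*o - 15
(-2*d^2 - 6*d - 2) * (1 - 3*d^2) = 6*d^4 + 18*d^3 + 4*d^2 - 6*d - 2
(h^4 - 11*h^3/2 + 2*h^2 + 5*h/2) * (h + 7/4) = h^5 - 15*h^4/4 - 61*h^3/8 + 6*h^2 + 35*h/8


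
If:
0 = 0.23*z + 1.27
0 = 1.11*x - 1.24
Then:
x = 1.12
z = -5.52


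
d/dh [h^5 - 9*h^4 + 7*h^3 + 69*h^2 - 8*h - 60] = 5*h^4 - 36*h^3 + 21*h^2 + 138*h - 8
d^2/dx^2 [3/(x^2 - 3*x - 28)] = 6*(x^2 - 3*x - (2*x - 3)^2 - 28)/(-x^2 + 3*x + 28)^3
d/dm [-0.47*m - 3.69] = -0.470000000000000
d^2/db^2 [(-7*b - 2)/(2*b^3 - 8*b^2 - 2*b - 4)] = ((7*b + 2)*(-3*b^2 + 8*b + 1)^2 + (21*b^2 - 56*b + (3*b - 4)*(7*b + 2) - 7)*(-b^3 + 4*b^2 + b + 2))/(-b^3 + 4*b^2 + b + 2)^3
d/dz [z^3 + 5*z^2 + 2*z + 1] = 3*z^2 + 10*z + 2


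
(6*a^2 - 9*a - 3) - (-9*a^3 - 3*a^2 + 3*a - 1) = 9*a^3 + 9*a^2 - 12*a - 2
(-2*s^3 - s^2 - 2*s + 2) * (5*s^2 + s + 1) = -10*s^5 - 7*s^4 - 13*s^3 + 7*s^2 + 2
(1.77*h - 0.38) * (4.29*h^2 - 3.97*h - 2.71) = 7.5933*h^3 - 8.6571*h^2 - 3.2881*h + 1.0298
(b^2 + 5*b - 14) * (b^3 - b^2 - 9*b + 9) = b^5 + 4*b^4 - 28*b^3 - 22*b^2 + 171*b - 126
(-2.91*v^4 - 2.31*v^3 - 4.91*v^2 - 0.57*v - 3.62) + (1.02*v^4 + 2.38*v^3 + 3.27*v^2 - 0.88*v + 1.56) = -1.89*v^4 + 0.0699999999999998*v^3 - 1.64*v^2 - 1.45*v - 2.06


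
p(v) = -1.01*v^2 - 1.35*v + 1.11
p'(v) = -2.02*v - 1.35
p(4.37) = -24.08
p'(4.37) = -10.18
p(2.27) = -7.16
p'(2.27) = -5.94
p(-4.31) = -11.83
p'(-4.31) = 7.36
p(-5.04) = -17.74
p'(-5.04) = 8.83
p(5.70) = -39.40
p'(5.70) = -12.86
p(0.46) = 0.28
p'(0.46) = -2.28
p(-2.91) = -3.51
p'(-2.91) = 4.53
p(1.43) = -2.89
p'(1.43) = -4.24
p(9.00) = -92.85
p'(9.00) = -19.53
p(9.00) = -92.85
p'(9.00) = -19.53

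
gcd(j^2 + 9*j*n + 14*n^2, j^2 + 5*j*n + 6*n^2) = j + 2*n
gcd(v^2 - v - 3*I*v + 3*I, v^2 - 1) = v - 1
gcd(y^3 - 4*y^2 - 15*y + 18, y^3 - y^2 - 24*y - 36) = y^2 - 3*y - 18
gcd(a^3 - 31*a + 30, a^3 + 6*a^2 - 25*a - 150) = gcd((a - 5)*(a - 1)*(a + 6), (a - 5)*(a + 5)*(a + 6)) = a^2 + a - 30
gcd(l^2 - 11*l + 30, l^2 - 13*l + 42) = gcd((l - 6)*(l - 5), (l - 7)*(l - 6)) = l - 6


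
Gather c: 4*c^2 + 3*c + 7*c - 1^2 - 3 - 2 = 4*c^2 + 10*c - 6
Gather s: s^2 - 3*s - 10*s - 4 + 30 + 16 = s^2 - 13*s + 42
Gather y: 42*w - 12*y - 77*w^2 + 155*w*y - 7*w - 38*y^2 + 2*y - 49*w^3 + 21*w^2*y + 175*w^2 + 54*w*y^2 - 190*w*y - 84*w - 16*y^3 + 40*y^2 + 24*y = -49*w^3 + 98*w^2 - 49*w - 16*y^3 + y^2*(54*w + 2) + y*(21*w^2 - 35*w + 14)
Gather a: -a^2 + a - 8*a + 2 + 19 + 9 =-a^2 - 7*a + 30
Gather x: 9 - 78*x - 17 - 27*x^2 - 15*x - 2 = -27*x^2 - 93*x - 10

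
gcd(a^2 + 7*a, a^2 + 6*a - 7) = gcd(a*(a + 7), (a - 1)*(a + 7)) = a + 7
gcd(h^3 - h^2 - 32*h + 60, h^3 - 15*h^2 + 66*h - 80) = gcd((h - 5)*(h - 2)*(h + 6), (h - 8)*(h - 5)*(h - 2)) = h^2 - 7*h + 10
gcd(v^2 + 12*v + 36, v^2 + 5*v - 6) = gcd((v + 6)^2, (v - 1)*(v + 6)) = v + 6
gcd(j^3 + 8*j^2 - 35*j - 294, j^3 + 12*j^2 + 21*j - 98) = j^2 + 14*j + 49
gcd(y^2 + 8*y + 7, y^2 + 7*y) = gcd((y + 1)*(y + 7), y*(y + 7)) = y + 7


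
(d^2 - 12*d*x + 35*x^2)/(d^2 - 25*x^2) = (d - 7*x)/(d + 5*x)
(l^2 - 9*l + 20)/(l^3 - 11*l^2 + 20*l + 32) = (l - 5)/(l^2 - 7*l - 8)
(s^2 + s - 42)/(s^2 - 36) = (s + 7)/(s + 6)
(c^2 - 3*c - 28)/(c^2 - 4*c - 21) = (c + 4)/(c + 3)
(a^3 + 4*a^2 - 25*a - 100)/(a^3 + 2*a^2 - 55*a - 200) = (a^2 - a - 20)/(a^2 - 3*a - 40)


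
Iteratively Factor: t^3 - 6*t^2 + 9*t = (t)*(t^2 - 6*t + 9) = t*(t - 3)*(t - 3)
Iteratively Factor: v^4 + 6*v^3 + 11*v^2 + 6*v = (v + 3)*(v^3 + 3*v^2 + 2*v) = (v + 1)*(v + 3)*(v^2 + 2*v) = (v + 1)*(v + 2)*(v + 3)*(v)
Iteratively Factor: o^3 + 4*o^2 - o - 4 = (o + 1)*(o^2 + 3*o - 4) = (o + 1)*(o + 4)*(o - 1)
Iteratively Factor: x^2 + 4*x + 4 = (x + 2)*(x + 2)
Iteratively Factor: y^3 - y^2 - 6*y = (y - 3)*(y^2 + 2*y) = (y - 3)*(y + 2)*(y)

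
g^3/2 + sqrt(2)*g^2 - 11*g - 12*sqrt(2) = (g/2 + sqrt(2)/2)*(g - 3*sqrt(2))*(g + 4*sqrt(2))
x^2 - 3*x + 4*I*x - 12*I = (x - 3)*(x + 4*I)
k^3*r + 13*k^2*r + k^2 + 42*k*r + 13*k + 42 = (k + 6)*(k + 7)*(k*r + 1)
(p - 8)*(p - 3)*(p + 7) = p^3 - 4*p^2 - 53*p + 168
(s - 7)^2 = s^2 - 14*s + 49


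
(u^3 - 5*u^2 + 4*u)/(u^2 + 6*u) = (u^2 - 5*u + 4)/(u + 6)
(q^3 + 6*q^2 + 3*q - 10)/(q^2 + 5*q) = q + 1 - 2/q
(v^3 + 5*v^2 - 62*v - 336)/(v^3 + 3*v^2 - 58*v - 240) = (v + 7)/(v + 5)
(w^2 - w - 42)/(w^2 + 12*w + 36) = (w - 7)/(w + 6)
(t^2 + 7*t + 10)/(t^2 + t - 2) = (t + 5)/(t - 1)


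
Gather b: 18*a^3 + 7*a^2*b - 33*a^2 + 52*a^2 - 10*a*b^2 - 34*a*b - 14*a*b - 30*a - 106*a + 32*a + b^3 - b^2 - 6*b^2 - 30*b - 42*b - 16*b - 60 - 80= 18*a^3 + 19*a^2 - 104*a + b^3 + b^2*(-10*a - 7) + b*(7*a^2 - 48*a - 88) - 140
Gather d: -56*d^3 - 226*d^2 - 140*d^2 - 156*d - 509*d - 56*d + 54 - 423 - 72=-56*d^3 - 366*d^2 - 721*d - 441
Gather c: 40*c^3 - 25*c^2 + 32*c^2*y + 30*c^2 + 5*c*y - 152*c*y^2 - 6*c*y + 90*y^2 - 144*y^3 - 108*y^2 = 40*c^3 + c^2*(32*y + 5) + c*(-152*y^2 - y) - 144*y^3 - 18*y^2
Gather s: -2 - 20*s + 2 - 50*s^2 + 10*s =-50*s^2 - 10*s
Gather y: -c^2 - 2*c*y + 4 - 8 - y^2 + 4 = -c^2 - 2*c*y - y^2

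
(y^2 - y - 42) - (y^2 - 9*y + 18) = 8*y - 60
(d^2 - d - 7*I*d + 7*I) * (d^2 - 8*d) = d^4 - 9*d^3 - 7*I*d^3 + 8*d^2 + 63*I*d^2 - 56*I*d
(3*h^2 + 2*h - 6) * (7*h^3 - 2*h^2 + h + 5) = 21*h^5 + 8*h^4 - 43*h^3 + 29*h^2 + 4*h - 30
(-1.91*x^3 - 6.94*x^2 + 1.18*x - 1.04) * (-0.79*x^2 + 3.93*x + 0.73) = 1.5089*x^5 - 2.0237*x^4 - 29.6007*x^3 + 0.392799999999999*x^2 - 3.2258*x - 0.7592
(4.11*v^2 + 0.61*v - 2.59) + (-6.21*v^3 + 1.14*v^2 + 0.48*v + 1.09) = -6.21*v^3 + 5.25*v^2 + 1.09*v - 1.5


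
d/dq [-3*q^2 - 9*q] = -6*q - 9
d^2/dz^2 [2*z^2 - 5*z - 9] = 4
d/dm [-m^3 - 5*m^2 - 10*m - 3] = -3*m^2 - 10*m - 10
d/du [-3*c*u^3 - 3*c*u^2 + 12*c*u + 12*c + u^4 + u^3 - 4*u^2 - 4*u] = -9*c*u^2 - 6*c*u + 12*c + 4*u^3 + 3*u^2 - 8*u - 4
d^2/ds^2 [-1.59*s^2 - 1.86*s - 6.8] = -3.18000000000000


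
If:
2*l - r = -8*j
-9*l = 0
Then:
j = r/8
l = 0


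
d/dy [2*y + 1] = 2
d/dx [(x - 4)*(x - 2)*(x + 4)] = 3*x^2 - 4*x - 16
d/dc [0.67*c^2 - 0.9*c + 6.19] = 1.34*c - 0.9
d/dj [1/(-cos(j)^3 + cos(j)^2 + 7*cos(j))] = (-3*sin(j) + 7*sin(j)/cos(j)^2 + 2*tan(j))/(sin(j)^2 + cos(j) + 6)^2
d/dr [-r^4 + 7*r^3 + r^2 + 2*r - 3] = -4*r^3 + 21*r^2 + 2*r + 2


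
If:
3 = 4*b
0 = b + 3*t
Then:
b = 3/4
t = -1/4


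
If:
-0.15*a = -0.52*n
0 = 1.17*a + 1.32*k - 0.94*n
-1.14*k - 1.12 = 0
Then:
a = 1.44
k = -0.98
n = 0.42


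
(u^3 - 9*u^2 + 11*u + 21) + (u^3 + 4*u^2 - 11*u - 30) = 2*u^3 - 5*u^2 - 9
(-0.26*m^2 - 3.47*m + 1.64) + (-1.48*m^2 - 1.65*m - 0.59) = -1.74*m^2 - 5.12*m + 1.05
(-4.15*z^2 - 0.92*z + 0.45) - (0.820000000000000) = -4.15*z^2 - 0.92*z - 0.37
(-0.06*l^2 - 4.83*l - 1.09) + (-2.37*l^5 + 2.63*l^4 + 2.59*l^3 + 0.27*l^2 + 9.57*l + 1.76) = -2.37*l^5 + 2.63*l^4 + 2.59*l^3 + 0.21*l^2 + 4.74*l + 0.67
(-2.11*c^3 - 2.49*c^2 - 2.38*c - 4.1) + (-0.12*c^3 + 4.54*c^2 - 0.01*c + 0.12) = -2.23*c^3 + 2.05*c^2 - 2.39*c - 3.98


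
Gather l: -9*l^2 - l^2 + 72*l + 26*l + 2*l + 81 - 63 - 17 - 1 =-10*l^2 + 100*l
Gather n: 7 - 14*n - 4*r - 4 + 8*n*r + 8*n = n*(8*r - 6) - 4*r + 3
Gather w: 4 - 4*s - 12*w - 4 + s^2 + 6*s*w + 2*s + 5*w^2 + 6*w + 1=s^2 - 2*s + 5*w^2 + w*(6*s - 6) + 1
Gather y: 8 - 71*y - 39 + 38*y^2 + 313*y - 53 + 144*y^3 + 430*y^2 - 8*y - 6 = 144*y^3 + 468*y^2 + 234*y - 90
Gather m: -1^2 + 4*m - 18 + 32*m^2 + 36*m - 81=32*m^2 + 40*m - 100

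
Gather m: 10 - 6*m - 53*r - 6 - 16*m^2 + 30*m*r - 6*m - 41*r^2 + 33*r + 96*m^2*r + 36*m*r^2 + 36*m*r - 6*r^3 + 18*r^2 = m^2*(96*r - 16) + m*(36*r^2 + 66*r - 12) - 6*r^3 - 23*r^2 - 20*r + 4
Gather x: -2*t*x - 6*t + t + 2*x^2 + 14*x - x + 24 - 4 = -5*t + 2*x^2 + x*(13 - 2*t) + 20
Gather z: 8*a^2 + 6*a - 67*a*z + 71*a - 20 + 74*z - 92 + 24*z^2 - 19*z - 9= 8*a^2 + 77*a + 24*z^2 + z*(55 - 67*a) - 121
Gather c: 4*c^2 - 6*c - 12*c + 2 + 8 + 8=4*c^2 - 18*c + 18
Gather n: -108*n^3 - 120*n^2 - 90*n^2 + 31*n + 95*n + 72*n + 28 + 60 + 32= -108*n^3 - 210*n^2 + 198*n + 120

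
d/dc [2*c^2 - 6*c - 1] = 4*c - 6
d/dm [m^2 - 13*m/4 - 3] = 2*m - 13/4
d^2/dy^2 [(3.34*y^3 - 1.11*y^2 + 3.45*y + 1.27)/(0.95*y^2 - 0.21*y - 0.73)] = (3.5527136788005e-15*y^5 - 3.5527136788005e-15*y^4 + 10.711528*y^3 + 5.330472*y^2 + 23.514576*y - 0.367304)/(0.857375*y^6 - 0.568575*y^5 - 1.85079*y^4 + 0.864549*y^3 + 1.422186*y^2 - 0.335727*y - 0.389017)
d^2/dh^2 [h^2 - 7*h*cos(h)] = 7*h*cos(h) + 14*sin(h) + 2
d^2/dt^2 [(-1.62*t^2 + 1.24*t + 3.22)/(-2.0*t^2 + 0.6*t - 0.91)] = (-7.105427357601e-15*t^4 - 6.032*t^3 - 94.9704*t^2 + 36.7248*t + 10.731364)/(8.0*t^6 - 7.2*t^5 + 13.08*t^4 - 6.768*t^3 + 5.9514*t^2 - 1.49058*t + 0.753571)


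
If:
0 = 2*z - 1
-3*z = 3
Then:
No Solution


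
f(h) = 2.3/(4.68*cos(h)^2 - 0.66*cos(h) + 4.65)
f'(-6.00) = 0.08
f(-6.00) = 0.28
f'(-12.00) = 0.16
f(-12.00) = 0.31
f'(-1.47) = -0.03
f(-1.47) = 0.50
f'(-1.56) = 0.06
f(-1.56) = 0.50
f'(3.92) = 0.21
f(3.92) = 0.31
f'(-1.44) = -0.06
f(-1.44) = 0.50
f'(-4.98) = 0.17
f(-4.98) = 0.48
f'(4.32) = 0.29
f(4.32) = 0.41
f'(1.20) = 0.23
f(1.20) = 0.46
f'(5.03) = -0.21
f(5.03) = 0.47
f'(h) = 2.3*(9.36*sin(h)*cos(h) - 0.66*sin(h))/(4.68*cos(h)^2 - 0.66*cos(h) + 4.65)^2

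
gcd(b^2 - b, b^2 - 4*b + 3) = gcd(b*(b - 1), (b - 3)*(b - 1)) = b - 1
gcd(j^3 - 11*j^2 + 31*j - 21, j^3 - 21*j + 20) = j - 1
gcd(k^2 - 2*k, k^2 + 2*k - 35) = 1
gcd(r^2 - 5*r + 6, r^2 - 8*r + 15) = r - 3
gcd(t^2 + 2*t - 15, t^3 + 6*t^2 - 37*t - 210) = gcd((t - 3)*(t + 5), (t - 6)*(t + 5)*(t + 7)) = t + 5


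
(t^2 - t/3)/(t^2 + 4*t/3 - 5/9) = 3*t/(3*t + 5)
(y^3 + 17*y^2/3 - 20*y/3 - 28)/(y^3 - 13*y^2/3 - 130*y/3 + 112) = (y + 2)/(y - 8)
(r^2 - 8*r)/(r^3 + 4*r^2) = (r - 8)/(r*(r + 4))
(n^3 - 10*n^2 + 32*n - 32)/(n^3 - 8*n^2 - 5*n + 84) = (n^2 - 6*n + 8)/(n^2 - 4*n - 21)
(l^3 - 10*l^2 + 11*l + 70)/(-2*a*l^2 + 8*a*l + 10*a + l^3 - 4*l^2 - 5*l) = (-l^2 + 5*l + 14)/(2*a*l + 2*a - l^2 - l)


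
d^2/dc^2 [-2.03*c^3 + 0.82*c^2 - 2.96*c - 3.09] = 1.64 - 12.18*c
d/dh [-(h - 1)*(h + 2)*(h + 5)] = -3*h^2 - 12*h - 3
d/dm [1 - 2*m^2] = -4*m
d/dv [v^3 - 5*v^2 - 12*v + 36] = 3*v^2 - 10*v - 12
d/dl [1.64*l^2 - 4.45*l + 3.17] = 3.28*l - 4.45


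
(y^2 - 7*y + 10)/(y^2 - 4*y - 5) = (y - 2)/(y + 1)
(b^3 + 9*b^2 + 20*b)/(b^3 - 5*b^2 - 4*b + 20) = b*(b^2 + 9*b + 20)/(b^3 - 5*b^2 - 4*b + 20)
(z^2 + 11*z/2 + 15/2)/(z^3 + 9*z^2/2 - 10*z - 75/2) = (z + 3)/(z^2 + 2*z - 15)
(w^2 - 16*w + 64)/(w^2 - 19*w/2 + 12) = 2*(w - 8)/(2*w - 3)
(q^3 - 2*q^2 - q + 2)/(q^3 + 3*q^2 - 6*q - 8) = (q - 1)/(q + 4)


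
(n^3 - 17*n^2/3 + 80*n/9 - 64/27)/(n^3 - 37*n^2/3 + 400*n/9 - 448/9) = (n - 1/3)/(n - 7)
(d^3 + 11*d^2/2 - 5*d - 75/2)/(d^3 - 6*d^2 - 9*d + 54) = (2*d^2 + 5*d - 25)/(2*(d^2 - 9*d + 18))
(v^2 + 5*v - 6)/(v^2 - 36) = (v - 1)/(v - 6)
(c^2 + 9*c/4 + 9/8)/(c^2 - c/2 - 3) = (c + 3/4)/(c - 2)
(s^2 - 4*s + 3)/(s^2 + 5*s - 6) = (s - 3)/(s + 6)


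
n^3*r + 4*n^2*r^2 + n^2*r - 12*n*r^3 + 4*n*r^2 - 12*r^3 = (n - 2*r)*(n + 6*r)*(n*r + r)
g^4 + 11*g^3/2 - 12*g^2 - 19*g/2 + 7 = (g - 2)*(g - 1/2)*(g + 1)*(g + 7)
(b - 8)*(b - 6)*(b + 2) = b^3 - 12*b^2 + 20*b + 96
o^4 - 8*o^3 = o^3*(o - 8)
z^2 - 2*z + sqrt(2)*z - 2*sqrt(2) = (z - 2)*(z + sqrt(2))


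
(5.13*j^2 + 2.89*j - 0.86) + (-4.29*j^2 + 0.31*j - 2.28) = 0.84*j^2 + 3.2*j - 3.14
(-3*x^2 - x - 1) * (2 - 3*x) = 9*x^3 - 3*x^2 + x - 2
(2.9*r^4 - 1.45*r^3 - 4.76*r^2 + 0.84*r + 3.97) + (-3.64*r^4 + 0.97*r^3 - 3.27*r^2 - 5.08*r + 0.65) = -0.74*r^4 - 0.48*r^3 - 8.03*r^2 - 4.24*r + 4.62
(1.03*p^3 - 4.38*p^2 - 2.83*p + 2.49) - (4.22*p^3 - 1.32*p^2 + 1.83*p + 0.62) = -3.19*p^3 - 3.06*p^2 - 4.66*p + 1.87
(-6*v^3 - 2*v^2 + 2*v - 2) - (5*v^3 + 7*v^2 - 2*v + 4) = -11*v^3 - 9*v^2 + 4*v - 6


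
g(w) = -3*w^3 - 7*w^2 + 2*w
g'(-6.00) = -238.00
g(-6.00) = 384.00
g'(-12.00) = -1126.00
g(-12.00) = 4152.00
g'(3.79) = -180.34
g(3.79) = -256.29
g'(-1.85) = -2.90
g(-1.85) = -8.66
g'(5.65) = -364.40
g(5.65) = -753.24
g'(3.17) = -132.82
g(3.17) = -159.57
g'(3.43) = -151.90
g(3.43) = -196.56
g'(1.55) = -41.32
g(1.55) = -24.89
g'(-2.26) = -12.33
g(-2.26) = -5.64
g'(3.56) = -161.90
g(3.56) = -216.95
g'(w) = -9*w^2 - 14*w + 2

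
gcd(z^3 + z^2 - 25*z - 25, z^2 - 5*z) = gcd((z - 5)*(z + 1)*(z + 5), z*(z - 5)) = z - 5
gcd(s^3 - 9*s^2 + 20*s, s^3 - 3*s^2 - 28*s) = s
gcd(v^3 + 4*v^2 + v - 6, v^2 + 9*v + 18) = v + 3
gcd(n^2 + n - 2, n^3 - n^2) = n - 1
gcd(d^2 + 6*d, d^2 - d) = d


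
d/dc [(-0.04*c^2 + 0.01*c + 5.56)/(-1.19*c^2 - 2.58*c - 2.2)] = (0.1151*c^2 + 13.4088*c + 14.3228)/(1.4161*c^4 + 6.1404*c^3 + 11.8924*c^2 + 11.352*c + 4.84)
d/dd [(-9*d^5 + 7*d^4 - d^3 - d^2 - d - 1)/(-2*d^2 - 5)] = (54*d^6 - 28*d^5 + 227*d^4 - 140*d^3 + 13*d^2 + 6*d + 5)/(4*d^4 + 20*d^2 + 25)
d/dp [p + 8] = 1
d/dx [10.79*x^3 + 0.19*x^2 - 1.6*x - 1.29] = 32.37*x^2 + 0.38*x - 1.6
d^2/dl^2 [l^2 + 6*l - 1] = 2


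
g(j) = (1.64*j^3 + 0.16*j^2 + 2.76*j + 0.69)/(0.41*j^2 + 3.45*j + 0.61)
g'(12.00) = 3.31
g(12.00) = 28.61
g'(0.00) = -1.87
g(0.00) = 1.13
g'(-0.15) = -60.37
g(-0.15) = 2.69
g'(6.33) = 2.68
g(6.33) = 11.33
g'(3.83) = 2.07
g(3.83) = 5.33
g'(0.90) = 0.59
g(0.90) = 1.11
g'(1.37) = 0.93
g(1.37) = 1.47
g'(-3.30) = -7.54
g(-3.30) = 10.40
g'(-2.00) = -3.24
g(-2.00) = 3.72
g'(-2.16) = -3.62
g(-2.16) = 4.27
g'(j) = (-0.82*j - 3.45)*(1.64*j^3 + 0.16*j^2 + 2.76*j + 0.69)/(0.41*j^2 + 3.45*j + 0.61)^2 + (4.92*j^2 + 0.32*j + 2.76)/(0.41*j^2 + 3.45*j + 0.61) = (0.6724*j^4 + 11.316*j^3 + 2.4216*j^2 - 0.3706*j - 0.6969)/(0.1681*j^4 + 2.829*j^3 + 12.4027*j^2 + 4.209*j + 0.3721)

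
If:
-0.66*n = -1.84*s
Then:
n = 2.78787878787879*s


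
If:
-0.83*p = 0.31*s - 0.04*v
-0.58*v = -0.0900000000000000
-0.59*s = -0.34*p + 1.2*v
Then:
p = 0.10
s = -0.26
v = 0.16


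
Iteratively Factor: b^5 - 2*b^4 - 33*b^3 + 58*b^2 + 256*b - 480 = (b + 4)*(b^4 - 6*b^3 - 9*b^2 + 94*b - 120) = (b - 2)*(b + 4)*(b^3 - 4*b^2 - 17*b + 60) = (b - 2)*(b + 4)^2*(b^2 - 8*b + 15) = (b - 3)*(b - 2)*(b + 4)^2*(b - 5)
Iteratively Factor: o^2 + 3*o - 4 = (o + 4)*(o - 1)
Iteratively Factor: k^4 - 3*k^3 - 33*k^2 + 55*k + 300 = (k - 5)*(k^3 + 2*k^2 - 23*k - 60) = (k - 5)*(k + 3)*(k^2 - k - 20) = (k - 5)^2*(k + 3)*(k + 4)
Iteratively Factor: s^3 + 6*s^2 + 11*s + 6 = (s + 3)*(s^2 + 3*s + 2) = (s + 1)*(s + 3)*(s + 2)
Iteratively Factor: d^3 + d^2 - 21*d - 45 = (d + 3)*(d^2 - 2*d - 15) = (d - 5)*(d + 3)*(d + 3)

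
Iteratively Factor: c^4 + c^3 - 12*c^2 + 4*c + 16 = (c - 2)*(c^3 + 3*c^2 - 6*c - 8) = (c - 2)*(c + 1)*(c^2 + 2*c - 8) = (c - 2)*(c + 1)*(c + 4)*(c - 2)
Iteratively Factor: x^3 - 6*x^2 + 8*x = (x)*(x^2 - 6*x + 8) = x*(x - 4)*(x - 2)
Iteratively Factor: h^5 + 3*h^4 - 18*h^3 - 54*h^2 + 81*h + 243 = (h - 3)*(h^4 + 6*h^3 - 54*h - 81) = (h - 3)*(h + 3)*(h^3 + 3*h^2 - 9*h - 27) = (h - 3)*(h + 3)^2*(h^2 - 9) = (h - 3)^2*(h + 3)^2*(h + 3)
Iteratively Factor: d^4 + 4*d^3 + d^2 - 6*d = (d + 3)*(d^3 + d^2 - 2*d) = d*(d + 3)*(d^2 + d - 2) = d*(d + 2)*(d + 3)*(d - 1)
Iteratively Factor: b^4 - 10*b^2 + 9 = (b - 1)*(b^3 + b^2 - 9*b - 9) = (b - 1)*(b + 3)*(b^2 - 2*b - 3) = (b - 3)*(b - 1)*(b + 3)*(b + 1)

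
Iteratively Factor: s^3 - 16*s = (s + 4)*(s^2 - 4*s) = s*(s + 4)*(s - 4)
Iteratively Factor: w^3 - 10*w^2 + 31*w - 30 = (w - 2)*(w^2 - 8*w + 15) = (w - 3)*(w - 2)*(w - 5)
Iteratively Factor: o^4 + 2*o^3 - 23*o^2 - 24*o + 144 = (o - 3)*(o^3 + 5*o^2 - 8*o - 48) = (o - 3)*(o + 4)*(o^2 + o - 12) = (o - 3)^2*(o + 4)*(o + 4)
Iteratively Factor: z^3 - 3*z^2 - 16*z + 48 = (z - 4)*(z^2 + z - 12) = (z - 4)*(z + 4)*(z - 3)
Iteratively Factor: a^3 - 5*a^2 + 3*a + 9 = (a + 1)*(a^2 - 6*a + 9) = (a - 3)*(a + 1)*(a - 3)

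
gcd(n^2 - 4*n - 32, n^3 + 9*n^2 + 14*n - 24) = n + 4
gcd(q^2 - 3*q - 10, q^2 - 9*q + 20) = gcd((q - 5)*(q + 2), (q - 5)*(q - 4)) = q - 5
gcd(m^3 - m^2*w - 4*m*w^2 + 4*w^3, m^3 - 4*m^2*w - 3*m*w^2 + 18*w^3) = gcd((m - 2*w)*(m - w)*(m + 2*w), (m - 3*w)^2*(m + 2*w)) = m + 2*w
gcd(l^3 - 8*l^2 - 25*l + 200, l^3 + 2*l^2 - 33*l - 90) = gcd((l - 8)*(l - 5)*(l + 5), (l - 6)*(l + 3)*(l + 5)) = l + 5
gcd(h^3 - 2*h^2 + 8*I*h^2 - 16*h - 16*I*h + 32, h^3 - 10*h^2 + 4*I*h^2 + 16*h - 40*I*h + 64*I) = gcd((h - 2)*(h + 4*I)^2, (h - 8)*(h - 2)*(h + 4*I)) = h^2 + h*(-2 + 4*I) - 8*I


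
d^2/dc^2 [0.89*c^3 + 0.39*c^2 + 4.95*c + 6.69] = 5.34*c + 0.78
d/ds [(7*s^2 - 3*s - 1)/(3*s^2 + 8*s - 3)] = (65*s^2 - 36*s + 17)/(9*s^4 + 48*s^3 + 46*s^2 - 48*s + 9)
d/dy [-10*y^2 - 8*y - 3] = -20*y - 8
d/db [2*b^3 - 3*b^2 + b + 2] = 6*b^2 - 6*b + 1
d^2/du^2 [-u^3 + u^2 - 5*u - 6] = 2 - 6*u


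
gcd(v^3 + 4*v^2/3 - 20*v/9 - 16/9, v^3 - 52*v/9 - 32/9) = v^2 + 8*v/3 + 4/3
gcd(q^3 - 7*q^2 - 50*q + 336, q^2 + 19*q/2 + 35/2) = q + 7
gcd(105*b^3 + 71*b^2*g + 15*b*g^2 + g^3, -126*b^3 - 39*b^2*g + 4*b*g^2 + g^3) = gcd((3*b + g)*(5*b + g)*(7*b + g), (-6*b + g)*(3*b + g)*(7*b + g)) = 21*b^2 + 10*b*g + g^2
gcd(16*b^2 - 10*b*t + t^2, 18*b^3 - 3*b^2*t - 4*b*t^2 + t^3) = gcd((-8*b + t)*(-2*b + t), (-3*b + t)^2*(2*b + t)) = 1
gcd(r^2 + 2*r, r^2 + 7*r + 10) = r + 2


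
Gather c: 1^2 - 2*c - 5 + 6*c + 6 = 4*c + 2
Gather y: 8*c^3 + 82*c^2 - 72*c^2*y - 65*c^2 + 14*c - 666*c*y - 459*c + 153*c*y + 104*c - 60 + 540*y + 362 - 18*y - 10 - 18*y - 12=8*c^3 + 17*c^2 - 341*c + y*(-72*c^2 - 513*c + 504) + 280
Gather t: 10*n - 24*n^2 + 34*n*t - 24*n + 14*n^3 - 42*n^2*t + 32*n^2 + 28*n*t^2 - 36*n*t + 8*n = 14*n^3 + 8*n^2 + 28*n*t^2 - 6*n + t*(-42*n^2 - 2*n)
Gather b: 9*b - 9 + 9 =9*b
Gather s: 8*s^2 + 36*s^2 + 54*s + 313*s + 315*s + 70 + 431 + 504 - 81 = 44*s^2 + 682*s + 924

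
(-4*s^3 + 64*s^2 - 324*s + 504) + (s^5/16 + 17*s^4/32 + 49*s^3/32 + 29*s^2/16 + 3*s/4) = s^5/16 + 17*s^4/32 - 79*s^3/32 + 1053*s^2/16 - 1293*s/4 + 504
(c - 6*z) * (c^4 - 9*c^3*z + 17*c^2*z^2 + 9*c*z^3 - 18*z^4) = c^5 - 15*c^4*z + 71*c^3*z^2 - 93*c^2*z^3 - 72*c*z^4 + 108*z^5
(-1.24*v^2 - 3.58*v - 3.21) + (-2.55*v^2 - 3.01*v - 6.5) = -3.79*v^2 - 6.59*v - 9.71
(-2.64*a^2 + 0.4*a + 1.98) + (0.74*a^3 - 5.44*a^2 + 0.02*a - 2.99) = 0.74*a^3 - 8.08*a^2 + 0.42*a - 1.01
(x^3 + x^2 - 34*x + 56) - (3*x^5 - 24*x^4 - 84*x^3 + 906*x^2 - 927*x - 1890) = -3*x^5 + 24*x^4 + 85*x^3 - 905*x^2 + 893*x + 1946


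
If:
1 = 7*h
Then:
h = 1/7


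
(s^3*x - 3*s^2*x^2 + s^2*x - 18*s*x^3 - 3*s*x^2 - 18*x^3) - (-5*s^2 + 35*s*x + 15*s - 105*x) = s^3*x - 3*s^2*x^2 + s^2*x + 5*s^2 - 18*s*x^3 - 3*s*x^2 - 35*s*x - 15*s - 18*x^3 + 105*x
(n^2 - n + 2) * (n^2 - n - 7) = n^4 - 2*n^3 - 4*n^2 + 5*n - 14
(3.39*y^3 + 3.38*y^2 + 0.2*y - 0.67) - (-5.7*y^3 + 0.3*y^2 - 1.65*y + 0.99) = 9.09*y^3 + 3.08*y^2 + 1.85*y - 1.66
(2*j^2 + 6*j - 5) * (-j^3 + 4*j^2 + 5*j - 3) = -2*j^5 + 2*j^4 + 39*j^3 + 4*j^2 - 43*j + 15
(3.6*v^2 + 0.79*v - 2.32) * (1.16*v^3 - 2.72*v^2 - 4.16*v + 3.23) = 4.176*v^5 - 8.8756*v^4 - 19.816*v^3 + 14.652*v^2 + 12.2029*v - 7.4936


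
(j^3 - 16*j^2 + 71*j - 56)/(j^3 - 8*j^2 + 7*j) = (j - 8)/j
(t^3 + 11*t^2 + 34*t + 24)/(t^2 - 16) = (t^2 + 7*t + 6)/(t - 4)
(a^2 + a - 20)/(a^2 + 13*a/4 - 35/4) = 4*(a - 4)/(4*a - 7)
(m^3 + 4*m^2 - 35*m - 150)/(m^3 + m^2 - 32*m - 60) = (m + 5)/(m + 2)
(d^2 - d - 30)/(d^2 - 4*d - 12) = (d + 5)/(d + 2)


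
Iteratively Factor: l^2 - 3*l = (l - 3)*(l)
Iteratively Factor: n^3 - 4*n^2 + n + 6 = (n - 2)*(n^2 - 2*n - 3) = (n - 3)*(n - 2)*(n + 1)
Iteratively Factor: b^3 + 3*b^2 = (b)*(b^2 + 3*b) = b^2*(b + 3)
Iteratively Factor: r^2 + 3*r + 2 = (r + 2)*(r + 1)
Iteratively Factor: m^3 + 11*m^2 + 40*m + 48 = (m + 4)*(m^2 + 7*m + 12) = (m + 4)^2*(m + 3)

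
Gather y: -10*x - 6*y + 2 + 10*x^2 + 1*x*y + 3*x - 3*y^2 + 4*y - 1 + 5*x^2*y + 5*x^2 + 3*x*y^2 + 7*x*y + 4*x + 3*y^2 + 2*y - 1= 15*x^2 + 3*x*y^2 - 3*x + y*(5*x^2 + 8*x)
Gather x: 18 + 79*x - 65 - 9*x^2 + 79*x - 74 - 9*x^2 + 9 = -18*x^2 + 158*x - 112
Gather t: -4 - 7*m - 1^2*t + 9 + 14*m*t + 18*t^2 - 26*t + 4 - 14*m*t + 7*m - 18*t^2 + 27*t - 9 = 0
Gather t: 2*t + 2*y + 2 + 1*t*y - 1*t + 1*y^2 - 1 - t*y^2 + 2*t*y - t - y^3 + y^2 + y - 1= t*(-y^2 + 3*y) - y^3 + 2*y^2 + 3*y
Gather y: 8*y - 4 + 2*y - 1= 10*y - 5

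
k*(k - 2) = k^2 - 2*k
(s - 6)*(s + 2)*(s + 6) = s^3 + 2*s^2 - 36*s - 72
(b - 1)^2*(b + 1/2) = b^3 - 3*b^2/2 + 1/2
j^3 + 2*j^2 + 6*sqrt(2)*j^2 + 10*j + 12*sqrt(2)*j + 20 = (j + 2)*(j + sqrt(2))*(j + 5*sqrt(2))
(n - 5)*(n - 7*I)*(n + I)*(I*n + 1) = I*n^4 + 7*n^3 - 5*I*n^3 - 35*n^2 + I*n^2 + 7*n - 5*I*n - 35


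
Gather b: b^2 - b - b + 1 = b^2 - 2*b + 1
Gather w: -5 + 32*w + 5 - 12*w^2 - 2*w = -12*w^2 + 30*w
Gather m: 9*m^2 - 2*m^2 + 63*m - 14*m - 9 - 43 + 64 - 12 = 7*m^2 + 49*m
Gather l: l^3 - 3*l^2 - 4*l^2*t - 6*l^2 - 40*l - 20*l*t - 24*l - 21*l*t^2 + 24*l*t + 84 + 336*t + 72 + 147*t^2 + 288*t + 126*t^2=l^3 + l^2*(-4*t - 9) + l*(-21*t^2 + 4*t - 64) + 273*t^2 + 624*t + 156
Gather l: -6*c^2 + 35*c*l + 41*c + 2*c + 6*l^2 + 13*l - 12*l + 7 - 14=-6*c^2 + 43*c + 6*l^2 + l*(35*c + 1) - 7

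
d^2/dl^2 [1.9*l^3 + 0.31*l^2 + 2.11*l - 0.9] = 11.4*l + 0.62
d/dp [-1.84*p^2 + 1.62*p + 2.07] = 1.62 - 3.68*p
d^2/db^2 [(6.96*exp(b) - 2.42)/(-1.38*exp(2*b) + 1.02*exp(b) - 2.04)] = (-13.254624*exp(4*b) + 8.63769600000001*exp(3*b) + 107.343576*exp(2*b) - 39.215736*exp(b) - 23.9292)*exp(b)/(2.628072*exp(6*b) - 5.827464*exp(5*b) + 15.962184*exp(4*b) - 18.290232*exp(3*b) + 23.596272*exp(2*b) - 12.734496*exp(b) + 8.489664)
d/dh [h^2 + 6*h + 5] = 2*h + 6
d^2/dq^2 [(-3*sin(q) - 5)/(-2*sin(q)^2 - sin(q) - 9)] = (-12*sin(q)^5 - 74*sin(q)^4 + 318*sin(q)^3 + 502*sin(q)^2 - 462*sin(q) - 224)/(sin(q) - cos(2*q) + 10)^3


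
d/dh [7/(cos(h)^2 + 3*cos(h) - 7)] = 7*(2*cos(h) + 3)*sin(h)/(cos(h)^2 + 3*cos(h) - 7)^2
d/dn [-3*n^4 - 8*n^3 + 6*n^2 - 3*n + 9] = -12*n^3 - 24*n^2 + 12*n - 3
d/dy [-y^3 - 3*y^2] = 3*y*(-y - 2)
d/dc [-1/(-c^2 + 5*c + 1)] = (5 - 2*c)/(-c^2 + 5*c + 1)^2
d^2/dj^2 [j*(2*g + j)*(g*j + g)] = 2*g*(2*g + 3*j + 1)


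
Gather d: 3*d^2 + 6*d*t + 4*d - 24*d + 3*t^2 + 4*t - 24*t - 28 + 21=3*d^2 + d*(6*t - 20) + 3*t^2 - 20*t - 7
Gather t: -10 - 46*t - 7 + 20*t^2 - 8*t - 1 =20*t^2 - 54*t - 18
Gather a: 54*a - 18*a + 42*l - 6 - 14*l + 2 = 36*a + 28*l - 4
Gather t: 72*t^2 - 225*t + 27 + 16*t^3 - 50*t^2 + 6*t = 16*t^3 + 22*t^2 - 219*t + 27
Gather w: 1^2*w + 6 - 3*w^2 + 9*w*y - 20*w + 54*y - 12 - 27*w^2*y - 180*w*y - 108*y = w^2*(-27*y - 3) + w*(-171*y - 19) - 54*y - 6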